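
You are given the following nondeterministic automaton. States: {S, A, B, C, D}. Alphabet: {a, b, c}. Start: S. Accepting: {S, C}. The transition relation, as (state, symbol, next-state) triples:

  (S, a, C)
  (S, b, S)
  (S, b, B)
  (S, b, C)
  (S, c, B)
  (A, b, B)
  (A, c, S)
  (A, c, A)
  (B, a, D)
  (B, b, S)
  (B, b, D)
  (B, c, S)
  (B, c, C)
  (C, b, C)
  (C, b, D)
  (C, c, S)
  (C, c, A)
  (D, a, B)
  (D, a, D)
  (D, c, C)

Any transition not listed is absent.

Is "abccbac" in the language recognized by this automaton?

Start in {S}.
Read 'a': {S} → {C}.
Read 'b': {C} → {C, D}.
Read 'c': {C, D} → {S, A, C}.
Read 'c': {S, A, C} → {S, A, B}.
Read 'b': {S, A, B} → {S, B, C, D}.
Read 'a': {S, B, C, D} → {B, C, D}.
Read 'c': {B, C, D} → {S, A, C}.
The final set {S, A, C} contains the accepting states S, C.

Yes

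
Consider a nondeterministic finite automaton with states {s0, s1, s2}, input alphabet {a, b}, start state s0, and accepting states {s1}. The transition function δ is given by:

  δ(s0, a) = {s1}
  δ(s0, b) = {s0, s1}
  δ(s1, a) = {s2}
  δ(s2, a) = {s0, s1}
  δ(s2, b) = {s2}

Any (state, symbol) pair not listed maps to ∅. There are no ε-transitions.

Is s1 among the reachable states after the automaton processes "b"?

Yes

Start in {s0}.
Read 'b': {s0} → {s0, s1}.
State s1 is in {s0, s1}.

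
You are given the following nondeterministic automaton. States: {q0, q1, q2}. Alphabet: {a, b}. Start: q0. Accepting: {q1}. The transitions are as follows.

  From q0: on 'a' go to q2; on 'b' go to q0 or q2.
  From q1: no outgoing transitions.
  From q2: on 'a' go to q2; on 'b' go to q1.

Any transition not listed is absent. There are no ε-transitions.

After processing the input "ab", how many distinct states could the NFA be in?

1

Start in {q0}.
Read 'a': q0→{q2}; now {q2}.
Read 'b': q2→{q1}; now {q1}.
That set has 1 state.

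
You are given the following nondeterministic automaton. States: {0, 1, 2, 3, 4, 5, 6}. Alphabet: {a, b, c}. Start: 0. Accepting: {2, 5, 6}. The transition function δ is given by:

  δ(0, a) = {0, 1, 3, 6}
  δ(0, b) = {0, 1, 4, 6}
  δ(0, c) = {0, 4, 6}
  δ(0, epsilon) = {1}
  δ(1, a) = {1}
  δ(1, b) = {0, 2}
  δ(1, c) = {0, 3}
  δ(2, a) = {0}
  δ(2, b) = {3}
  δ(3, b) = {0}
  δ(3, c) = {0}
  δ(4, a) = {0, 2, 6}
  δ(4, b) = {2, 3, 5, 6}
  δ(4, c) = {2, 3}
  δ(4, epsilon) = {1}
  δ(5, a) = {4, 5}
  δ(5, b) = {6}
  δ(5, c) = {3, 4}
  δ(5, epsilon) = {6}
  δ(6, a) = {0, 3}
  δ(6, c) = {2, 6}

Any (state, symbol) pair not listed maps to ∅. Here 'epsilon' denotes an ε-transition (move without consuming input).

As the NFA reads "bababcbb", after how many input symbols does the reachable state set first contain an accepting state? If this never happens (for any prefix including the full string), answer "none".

Start: ε-closure({0}) = {0, 1}.
Read 'b': 0→{0, 1, 4, 6}, 1→{0, 2}; now {0, 1, 2, 4, 6}.
None of the earlier sets intersect F, but {0, 1, 2, 4, 6} does.

1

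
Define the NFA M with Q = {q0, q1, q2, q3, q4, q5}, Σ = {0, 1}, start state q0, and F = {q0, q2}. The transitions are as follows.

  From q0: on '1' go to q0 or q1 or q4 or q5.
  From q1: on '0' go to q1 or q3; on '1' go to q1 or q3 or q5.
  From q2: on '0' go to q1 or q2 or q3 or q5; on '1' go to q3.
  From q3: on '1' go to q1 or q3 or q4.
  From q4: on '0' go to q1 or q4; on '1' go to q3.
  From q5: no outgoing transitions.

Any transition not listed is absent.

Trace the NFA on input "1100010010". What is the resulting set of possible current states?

{q1, q3, q4}

Start in {q0}.
Read '1': q0→{q0, q1, q4, q5}; now {q0, q1, q4, q5}.
Read '1': q0→{q0, q1, q4, q5}, q1→{q1, q3, q5}, q4→{q3}, q5→∅; now {q0, q1, q3, q4, q5}.
Read '0': q0→∅, q1→{q1, q3}, q3→∅, q4→{q1, q4}, q5→∅; now {q1, q3, q4}.
Read '0': q1→{q1, q3}, q3→∅, q4→{q1, q4}; now {q1, q3, q4}.
Read '0': q1→{q1, q3}, q3→∅, q4→{q1, q4}; now {q1, q3, q4}.
Read '1': q1→{q1, q3, q5}, q3→{q1, q3, q4}, q4→{q3}; now {q1, q3, q4, q5}.
Read '0': q1→{q1, q3}, q3→∅, q4→{q1, q4}, q5→∅; now {q1, q3, q4}.
Read '0': q1→{q1, q3}, q3→∅, q4→{q1, q4}; now {q1, q3, q4}.
Read '1': q1→{q1, q3, q5}, q3→{q1, q3, q4}, q4→{q3}; now {q1, q3, q4, q5}.
Read '0': q1→{q1, q3}, q3→∅, q4→{q1, q4}, q5→∅; now {q1, q3, q4}.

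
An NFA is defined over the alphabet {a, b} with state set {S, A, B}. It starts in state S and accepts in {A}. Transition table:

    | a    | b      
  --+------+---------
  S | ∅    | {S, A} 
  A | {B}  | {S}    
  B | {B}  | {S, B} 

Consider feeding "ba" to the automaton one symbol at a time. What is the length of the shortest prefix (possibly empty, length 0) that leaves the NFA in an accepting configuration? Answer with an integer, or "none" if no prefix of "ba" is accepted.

Start in {S}.
Read 'b': {S} → {S, A}.
None of the earlier sets intersect F, but {S, A} does.

1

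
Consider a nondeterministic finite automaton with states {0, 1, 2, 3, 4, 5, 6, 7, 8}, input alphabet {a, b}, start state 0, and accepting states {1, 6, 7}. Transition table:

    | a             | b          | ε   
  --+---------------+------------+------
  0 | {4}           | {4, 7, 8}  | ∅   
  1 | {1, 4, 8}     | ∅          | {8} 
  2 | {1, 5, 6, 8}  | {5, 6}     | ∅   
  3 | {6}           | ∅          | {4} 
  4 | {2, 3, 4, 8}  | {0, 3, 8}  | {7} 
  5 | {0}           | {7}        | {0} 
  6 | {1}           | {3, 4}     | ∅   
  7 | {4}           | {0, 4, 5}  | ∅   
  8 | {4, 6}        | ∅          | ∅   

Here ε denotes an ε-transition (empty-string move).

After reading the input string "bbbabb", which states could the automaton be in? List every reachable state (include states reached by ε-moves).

Start in {0}.
Read 'b': {0} → {4, 7, 8}.
Read 'b': {4, 7, 8} → {0, 3, 4, 5, 7, 8}.
Read 'b': {0, 3, 4, 5, 7, 8} → {0, 3, 4, 5, 7, 8}.
Read 'a': {0, 3, 4, 5, 7, 8} → {0, 2, 3, 4, 6, 7, 8}.
Read 'b': {0, 2, 3, 4, 6, 7, 8} → {0, 3, 4, 5, 6, 7, 8}.
Read 'b': {0, 3, 4, 5, 6, 7, 8} → {0, 3, 4, 5, 7, 8}.

{0, 3, 4, 5, 7, 8}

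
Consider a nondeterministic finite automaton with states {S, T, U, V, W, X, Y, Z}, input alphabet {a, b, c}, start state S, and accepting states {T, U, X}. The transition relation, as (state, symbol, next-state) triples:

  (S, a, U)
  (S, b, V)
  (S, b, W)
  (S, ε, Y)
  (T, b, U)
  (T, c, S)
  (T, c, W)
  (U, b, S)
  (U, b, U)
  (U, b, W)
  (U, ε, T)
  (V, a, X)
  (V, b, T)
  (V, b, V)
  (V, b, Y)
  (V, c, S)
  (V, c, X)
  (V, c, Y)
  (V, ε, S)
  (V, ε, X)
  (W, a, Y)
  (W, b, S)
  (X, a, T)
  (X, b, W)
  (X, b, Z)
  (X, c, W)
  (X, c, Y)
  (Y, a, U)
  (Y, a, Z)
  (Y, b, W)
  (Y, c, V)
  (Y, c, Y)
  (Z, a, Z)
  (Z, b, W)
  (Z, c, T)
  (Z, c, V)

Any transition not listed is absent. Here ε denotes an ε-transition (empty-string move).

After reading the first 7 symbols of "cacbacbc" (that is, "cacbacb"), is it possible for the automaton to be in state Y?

Yes

Start: ε-closure({S}) = {S, Y}.
Read 'c': S→∅, Y→{V, Y}; union {V, Y}; ε-closure = {S, V, X, Y}.
Read 'a': S→{U}, V→{X}, X→{T}, Y→{U, Z}; now {T, U, X, Z}.
Read 'c': T→{S, W}, U→∅, X→{W, Y}, Z→{T, V}; union {S, T, V, W, Y}; ε-closure = {S, T, V, W, X, Y}.
Read 'b': S→{V, W}, T→{U}, V→{T, V, Y}, W→{S}, X→{W, Z}, Y→{W}; union {S, T, U, V, W, Y, Z}; ε-closure = {S, T, U, V, W, X, Y, Z}.
Read 'a': S→{U}, T→∅, U→∅, V→{X}, W→{Y}, X→{T}, Y→{U, Z}, Z→{Z}; now {T, U, X, Y, Z}.
Read 'c': T→{S, W}, U→∅, X→{W, Y}, Y→{V, Y}, Z→{T, V}; union {S, T, V, W, Y}; ε-closure = {S, T, V, W, X, Y}.
Read 'b': S→{V, W}, T→{U}, V→{T, V, Y}, W→{S}, X→{W, Z}, Y→{W}; union {S, T, U, V, W, Y, Z}; ε-closure = {S, T, U, V, W, X, Y, Z}.
State Y is in {S, T, U, V, W, X, Y, Z}.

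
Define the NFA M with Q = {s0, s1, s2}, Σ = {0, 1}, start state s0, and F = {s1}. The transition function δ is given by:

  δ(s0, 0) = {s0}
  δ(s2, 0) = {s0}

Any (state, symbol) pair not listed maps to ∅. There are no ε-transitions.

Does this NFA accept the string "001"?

No

Start in {s0}.
Read '0': {s0} → {s0}.
Read '0': {s0} → {s0}.
Read '1': {s0} → ∅.
The final set ∅ contains no accepting state.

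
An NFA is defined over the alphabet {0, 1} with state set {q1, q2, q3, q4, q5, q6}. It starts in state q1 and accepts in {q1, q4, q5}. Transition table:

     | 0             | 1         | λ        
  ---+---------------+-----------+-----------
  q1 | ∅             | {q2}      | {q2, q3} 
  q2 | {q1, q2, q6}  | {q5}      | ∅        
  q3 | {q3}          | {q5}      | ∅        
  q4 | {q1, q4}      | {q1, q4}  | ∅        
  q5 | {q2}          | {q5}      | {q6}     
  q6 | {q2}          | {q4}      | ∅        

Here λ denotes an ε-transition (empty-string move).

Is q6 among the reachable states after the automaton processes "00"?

Yes

Start: ε-closure({q1}) = {q1, q2, q3}.
Read '0': q1→∅, q2→{q1, q2, q6}, q3→{q3}; now {q1, q2, q3, q6}.
Read '0': q1→∅, q2→{q1, q2, q6}, q3→{q3}, q6→{q2}; now {q1, q2, q3, q6}.
State q6 is in {q1, q2, q3, q6}.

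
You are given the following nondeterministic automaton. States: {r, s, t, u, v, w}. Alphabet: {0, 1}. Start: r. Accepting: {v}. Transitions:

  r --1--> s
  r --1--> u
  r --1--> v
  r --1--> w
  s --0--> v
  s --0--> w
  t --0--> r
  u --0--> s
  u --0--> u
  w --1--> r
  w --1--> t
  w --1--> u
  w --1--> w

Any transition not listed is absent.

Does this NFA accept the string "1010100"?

Start in {r}.
Read '1': r→{s, u, v, w}; now {s, u, v, w}.
Read '0': s→{v, w}, u→{s, u}, v→∅, w→∅; now {s, u, v, w}.
Read '1': s→∅, u→∅, v→∅, w→{r, t, u, w}; now {r, t, u, w}.
Read '0': r→∅, t→{r}, u→{s, u}, w→∅; now {r, s, u}.
Read '1': r→{s, u, v, w}, s→∅, u→∅; now {s, u, v, w}.
Read '0': s→{v, w}, u→{s, u}, v→∅, w→∅; now {s, u, v, w}.
Read '0': s→{v, w}, u→{s, u}, v→∅, w→∅; now {s, u, v, w}.
The final set {s, u, v, w} contains the accepting state v.

Yes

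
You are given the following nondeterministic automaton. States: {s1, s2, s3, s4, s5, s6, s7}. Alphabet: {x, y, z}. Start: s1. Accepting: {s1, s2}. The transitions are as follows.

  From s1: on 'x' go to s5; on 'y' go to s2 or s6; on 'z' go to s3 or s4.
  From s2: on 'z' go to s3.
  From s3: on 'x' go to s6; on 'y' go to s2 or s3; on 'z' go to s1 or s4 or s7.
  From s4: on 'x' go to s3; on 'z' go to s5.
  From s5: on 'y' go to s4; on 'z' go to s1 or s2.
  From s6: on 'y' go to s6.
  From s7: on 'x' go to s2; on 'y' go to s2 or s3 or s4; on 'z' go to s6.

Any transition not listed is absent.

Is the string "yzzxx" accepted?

Start in {s1}.
Read 'y': s1→{s2, s6}; now {s2, s6}.
Read 'z': s2→{s3}, s6→∅; now {s3}.
Read 'z': s3→{s1, s4, s7}; now {s1, s4, s7}.
Read 'x': s1→{s5}, s4→{s3}, s7→{s2}; now {s2, s3, s5}.
Read 'x': s2→∅, s3→{s6}, s5→∅; now {s6}.
The final set {s6} contains no accepting state.

No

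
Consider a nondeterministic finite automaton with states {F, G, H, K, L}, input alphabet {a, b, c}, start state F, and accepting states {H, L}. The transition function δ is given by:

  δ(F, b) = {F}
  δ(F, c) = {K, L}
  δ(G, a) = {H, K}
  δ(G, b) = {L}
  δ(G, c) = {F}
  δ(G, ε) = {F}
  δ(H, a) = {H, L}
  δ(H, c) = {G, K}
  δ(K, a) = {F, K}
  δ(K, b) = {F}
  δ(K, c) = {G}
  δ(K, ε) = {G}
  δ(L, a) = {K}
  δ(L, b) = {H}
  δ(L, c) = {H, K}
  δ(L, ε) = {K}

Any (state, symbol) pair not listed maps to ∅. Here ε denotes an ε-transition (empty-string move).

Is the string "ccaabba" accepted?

Start in {F}.
Read 'c': F→{K, L}; union {K, L}; ε-closure = {F, G, K, L}.
Read 'c': F→{K, L}, G→{F}, K→{G}, L→{H, K}; now {F, G, H, K, L}.
Read 'a': F→∅, G→{H, K}, H→{H, L}, K→{F, K}, L→{K}; union {F, H, K, L}; ε-closure = {F, G, H, K, L}.
Read 'a': F→∅, G→{H, K}, H→{H, L}, K→{F, K}, L→{K}; union {F, H, K, L}; ε-closure = {F, G, H, K, L}.
Read 'b': F→{F}, G→{L}, H→∅, K→{F}, L→{H}; union {F, H, L}; ε-closure = {F, G, H, K, L}.
Read 'b': F→{F}, G→{L}, H→∅, K→{F}, L→{H}; union {F, H, L}; ε-closure = {F, G, H, K, L}.
Read 'a': F→∅, G→{H, K}, H→{H, L}, K→{F, K}, L→{K}; union {F, H, K, L}; ε-closure = {F, G, H, K, L}.
The final set {F, G, H, K, L} contains the accepting states H, L.

Yes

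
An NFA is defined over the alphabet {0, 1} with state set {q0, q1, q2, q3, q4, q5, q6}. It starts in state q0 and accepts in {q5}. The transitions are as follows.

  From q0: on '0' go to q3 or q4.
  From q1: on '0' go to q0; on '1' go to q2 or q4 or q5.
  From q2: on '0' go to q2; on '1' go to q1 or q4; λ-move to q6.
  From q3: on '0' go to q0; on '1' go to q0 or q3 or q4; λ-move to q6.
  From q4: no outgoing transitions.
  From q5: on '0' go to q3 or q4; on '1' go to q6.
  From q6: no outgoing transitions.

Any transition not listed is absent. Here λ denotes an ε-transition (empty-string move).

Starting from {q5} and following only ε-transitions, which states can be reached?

Begin with {q5}.
No ε-moves leave this set, so the closure equals the set itself.

{q5}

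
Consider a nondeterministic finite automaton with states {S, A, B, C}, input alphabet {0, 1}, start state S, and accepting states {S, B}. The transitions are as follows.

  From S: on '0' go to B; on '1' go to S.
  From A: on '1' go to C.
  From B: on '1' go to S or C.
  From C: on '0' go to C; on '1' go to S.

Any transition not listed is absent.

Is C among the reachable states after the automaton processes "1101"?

Start in {S}.
Read '1': {S} → {S}.
Read '1': {S} → {S}.
Read '0': {S} → {B}.
Read '1': {B} → {S, C}.
State C is in {S, C}.

Yes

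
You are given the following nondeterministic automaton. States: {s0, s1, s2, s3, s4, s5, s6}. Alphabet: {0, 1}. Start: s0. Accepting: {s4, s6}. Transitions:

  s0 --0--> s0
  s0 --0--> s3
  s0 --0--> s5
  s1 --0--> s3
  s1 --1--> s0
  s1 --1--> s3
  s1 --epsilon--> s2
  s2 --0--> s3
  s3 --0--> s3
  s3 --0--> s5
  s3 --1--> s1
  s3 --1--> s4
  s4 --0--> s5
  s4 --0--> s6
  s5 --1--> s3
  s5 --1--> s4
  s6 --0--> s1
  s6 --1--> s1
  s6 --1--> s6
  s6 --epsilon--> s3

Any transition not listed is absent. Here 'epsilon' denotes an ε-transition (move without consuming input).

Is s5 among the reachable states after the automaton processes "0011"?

No

Start in {s0}.
Read '0': s0→{s0, s3, s5}; now {s0, s3, s5}.
Read '0': s0→{s0, s3, s5}, s3→{s3, s5}, s5→∅; now {s0, s3, s5}.
Read '1': s0→∅, s3→{s1, s4}, s5→{s3, s4}; union {s1, s3, s4}; ε-closure = {s1, s2, s3, s4}.
Read '1': s1→{s0, s3}, s2→∅, s3→{s1, s4}, s4→∅; union {s0, s1, s3, s4}; ε-closure = {s0, s1, s2, s3, s4}.
State s5 is not in {s0, s1, s2, s3, s4}.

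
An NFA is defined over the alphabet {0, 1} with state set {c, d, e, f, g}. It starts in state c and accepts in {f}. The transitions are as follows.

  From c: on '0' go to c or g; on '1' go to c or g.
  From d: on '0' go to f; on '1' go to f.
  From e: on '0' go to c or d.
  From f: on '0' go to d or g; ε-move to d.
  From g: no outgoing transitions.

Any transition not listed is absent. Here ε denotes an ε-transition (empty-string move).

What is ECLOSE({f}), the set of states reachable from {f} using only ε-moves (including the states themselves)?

{d, f}

Begin with {f}.
ε-move f → d; add d.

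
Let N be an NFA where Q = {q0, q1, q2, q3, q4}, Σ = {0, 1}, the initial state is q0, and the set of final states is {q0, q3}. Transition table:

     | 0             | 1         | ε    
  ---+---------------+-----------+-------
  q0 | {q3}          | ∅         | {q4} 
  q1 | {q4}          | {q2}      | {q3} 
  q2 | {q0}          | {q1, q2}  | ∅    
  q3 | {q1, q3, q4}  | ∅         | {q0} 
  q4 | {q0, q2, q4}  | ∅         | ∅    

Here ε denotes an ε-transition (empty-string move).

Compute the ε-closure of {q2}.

{q2}

Begin with {q2}.
No ε-moves leave this set, so the closure equals the set itself.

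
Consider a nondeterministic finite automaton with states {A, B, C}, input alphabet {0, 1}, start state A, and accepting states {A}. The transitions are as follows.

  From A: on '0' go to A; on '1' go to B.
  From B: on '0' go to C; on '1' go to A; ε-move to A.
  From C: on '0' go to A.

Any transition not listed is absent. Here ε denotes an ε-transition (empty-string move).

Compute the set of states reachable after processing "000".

Start in {A}.
Read '0': A→{A}; now {A}.
Read '0': A→{A}; now {A}.
Read '0': A→{A}; now {A}.

{A}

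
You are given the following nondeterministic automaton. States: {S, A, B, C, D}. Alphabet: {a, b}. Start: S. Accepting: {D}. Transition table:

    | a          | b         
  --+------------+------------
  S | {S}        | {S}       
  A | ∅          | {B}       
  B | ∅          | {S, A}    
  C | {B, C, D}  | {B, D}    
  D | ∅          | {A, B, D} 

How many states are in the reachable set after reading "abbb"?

Start in {S}.
Read 'a': {S} → {S}.
Read 'b': {S} → {S}.
Read 'b': {S} → {S}.
Read 'b': {S} → {S}.
That set has 1 state.

1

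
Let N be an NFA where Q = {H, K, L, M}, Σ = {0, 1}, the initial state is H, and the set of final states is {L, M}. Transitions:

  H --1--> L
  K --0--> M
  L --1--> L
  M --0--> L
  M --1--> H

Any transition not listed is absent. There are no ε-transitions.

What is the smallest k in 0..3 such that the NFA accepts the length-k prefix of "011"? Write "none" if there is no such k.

Start in {H}.
Read '0': {H} → ∅.
The set is empty and remains empty for the remaining 2 symbols.
No reachable set along the way intersects F.

none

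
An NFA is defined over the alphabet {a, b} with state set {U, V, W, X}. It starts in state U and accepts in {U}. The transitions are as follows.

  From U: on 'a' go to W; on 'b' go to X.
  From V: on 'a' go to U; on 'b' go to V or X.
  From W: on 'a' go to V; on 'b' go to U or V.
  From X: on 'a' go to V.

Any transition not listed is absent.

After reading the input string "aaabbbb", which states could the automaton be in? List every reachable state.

∅

Start in {U}.
Read 'a': {U} → {W}.
Read 'a': {W} → {V}.
Read 'a': {V} → {U}.
Read 'b': {U} → {X}.
Read 'b': {X} → ∅.
The set is empty and remains empty for the remaining 2 symbols.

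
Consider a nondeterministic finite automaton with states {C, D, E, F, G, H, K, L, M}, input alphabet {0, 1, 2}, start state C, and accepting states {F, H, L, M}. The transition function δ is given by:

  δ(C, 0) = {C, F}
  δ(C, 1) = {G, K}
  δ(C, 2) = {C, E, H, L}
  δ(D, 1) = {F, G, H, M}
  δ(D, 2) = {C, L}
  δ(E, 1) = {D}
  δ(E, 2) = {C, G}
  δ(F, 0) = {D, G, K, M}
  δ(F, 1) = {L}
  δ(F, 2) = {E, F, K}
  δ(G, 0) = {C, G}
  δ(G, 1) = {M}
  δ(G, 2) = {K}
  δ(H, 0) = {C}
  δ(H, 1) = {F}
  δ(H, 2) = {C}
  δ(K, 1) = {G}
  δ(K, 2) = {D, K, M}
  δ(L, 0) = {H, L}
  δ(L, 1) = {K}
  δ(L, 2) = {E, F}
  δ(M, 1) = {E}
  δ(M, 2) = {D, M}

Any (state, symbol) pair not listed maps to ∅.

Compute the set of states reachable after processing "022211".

Start in {C}.
Read '0': {C} → {C, F}.
Read '2': {C, F} → {C, E, F, H, K, L}.
Read '2': {C, E, F, H, K, L} → {C, D, E, F, G, H, K, L, M}.
Read '2': {C, D, E, F, G, H, K, L, M} → {C, D, E, F, G, H, K, L, M}.
Read '1': {C, D, E, F, G, H, K, L, M} → {D, E, F, G, H, K, L, M}.
Read '1': {D, E, F, G, H, K, L, M} → {D, E, F, G, H, K, L, M}.

{D, E, F, G, H, K, L, M}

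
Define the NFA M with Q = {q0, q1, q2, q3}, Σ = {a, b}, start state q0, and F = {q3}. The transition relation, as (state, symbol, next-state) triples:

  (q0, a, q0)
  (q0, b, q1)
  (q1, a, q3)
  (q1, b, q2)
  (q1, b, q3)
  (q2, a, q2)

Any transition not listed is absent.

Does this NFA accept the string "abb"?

Start in {q0}.
Read 'a': {q0} → {q0}.
Read 'b': {q0} → {q1}.
Read 'b': {q1} → {q2, q3}.
The final set {q2, q3} contains the accepting state q3.

Yes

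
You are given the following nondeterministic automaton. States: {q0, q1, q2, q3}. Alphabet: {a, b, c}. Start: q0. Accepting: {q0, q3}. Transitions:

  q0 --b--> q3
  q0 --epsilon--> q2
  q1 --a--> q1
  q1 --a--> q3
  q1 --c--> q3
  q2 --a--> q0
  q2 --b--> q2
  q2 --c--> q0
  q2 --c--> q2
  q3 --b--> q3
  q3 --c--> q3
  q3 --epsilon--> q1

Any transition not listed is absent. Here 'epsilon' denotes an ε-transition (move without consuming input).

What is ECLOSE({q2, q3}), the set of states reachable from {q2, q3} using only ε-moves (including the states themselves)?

{q1, q2, q3}

Begin with {q2, q3}.
ε-move q3 → q1; add q1.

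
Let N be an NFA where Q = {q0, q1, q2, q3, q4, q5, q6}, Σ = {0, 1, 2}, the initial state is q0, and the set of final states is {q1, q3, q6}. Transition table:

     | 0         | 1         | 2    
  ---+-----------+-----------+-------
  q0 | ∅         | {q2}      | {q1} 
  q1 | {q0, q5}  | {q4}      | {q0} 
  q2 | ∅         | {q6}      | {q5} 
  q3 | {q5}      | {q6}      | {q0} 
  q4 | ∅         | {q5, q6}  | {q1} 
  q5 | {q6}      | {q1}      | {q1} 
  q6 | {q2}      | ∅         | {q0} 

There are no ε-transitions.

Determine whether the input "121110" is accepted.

Start in {q0}.
Read '1': q0→{q2}; now {q2}.
Read '2': q2→{q5}; now {q5}.
Read '1': q5→{q1}; now {q1}.
Read '1': q1→{q4}; now {q4}.
Read '1': q4→{q5, q6}; now {q5, q6}.
Read '0': q5→{q6}, q6→{q2}; now {q2, q6}.
The final set {q2, q6} contains the accepting state q6.

Yes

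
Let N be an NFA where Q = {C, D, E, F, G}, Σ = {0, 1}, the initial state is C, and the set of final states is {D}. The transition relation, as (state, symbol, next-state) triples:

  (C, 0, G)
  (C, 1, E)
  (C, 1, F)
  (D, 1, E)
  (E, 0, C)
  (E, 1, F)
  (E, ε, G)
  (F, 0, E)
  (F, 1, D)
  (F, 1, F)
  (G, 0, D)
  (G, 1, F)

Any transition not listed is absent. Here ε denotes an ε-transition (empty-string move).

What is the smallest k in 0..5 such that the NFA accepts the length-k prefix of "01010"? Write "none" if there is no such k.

none

Start in {C}.
Read '0': C→{G}; now {G}.
Read '1': G→{F}; now {F}.
Read '0': F→{E}; union {E}; ε-closure = {E, G}.
Read '1': E→{F}, G→{F}; now {F}.
Read '0': F→{E}; union {E}; ε-closure = {E, G}.
No reachable set along the way intersects F.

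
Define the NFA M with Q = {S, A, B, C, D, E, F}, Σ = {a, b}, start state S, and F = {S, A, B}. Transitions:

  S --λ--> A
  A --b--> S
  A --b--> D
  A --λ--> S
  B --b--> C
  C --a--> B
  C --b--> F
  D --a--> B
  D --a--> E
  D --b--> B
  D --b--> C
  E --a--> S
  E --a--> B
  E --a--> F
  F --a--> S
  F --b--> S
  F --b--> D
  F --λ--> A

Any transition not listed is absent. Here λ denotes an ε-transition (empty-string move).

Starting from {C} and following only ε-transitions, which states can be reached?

{C}

Begin with {C}.
No ε-moves leave this set, so the closure equals the set itself.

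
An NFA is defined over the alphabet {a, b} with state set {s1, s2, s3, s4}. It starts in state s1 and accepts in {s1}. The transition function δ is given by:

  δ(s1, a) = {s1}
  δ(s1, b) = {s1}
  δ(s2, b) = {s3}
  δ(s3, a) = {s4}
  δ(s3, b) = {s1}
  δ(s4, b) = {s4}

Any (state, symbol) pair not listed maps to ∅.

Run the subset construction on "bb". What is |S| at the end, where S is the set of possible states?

1

Start in {s1}.
Read 'b': s1→{s1}; now {s1}.
Read 'b': s1→{s1}; now {s1}.
That set has 1 state.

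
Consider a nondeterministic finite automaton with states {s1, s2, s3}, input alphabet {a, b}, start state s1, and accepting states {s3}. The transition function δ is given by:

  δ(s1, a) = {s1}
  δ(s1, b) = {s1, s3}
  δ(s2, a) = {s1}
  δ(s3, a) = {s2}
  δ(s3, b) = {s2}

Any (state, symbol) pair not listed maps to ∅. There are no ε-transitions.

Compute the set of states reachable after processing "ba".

{s1, s2}

Start in {s1}.
Read 'b': s1→{s1, s3}; now {s1, s3}.
Read 'a': s1→{s1}, s3→{s2}; now {s1, s2}.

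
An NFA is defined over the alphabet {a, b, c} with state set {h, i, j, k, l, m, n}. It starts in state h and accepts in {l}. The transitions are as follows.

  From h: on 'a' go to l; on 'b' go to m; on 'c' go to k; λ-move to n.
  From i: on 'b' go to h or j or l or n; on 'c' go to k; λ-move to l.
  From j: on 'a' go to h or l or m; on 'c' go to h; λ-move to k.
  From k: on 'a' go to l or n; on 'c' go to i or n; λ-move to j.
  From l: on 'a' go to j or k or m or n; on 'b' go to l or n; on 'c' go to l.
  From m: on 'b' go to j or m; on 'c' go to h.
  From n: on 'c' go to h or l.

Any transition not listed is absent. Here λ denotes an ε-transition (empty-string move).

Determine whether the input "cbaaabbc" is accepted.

Start: ε-closure({h}) = {h, n}.
Read 'c': h→{k}, n→{h, l}; union {h, k, l}; ε-closure = {h, j, k, l, n}.
Read 'b': h→{m}, j→∅, k→∅, l→{l, n}, n→∅; now {l, m, n}.
Read 'a': l→{j, k, m, n}, m→∅, n→∅; now {j, k, m, n}.
Read 'a': j→{h, l, m}, k→{l, n}, m→∅, n→∅; now {h, l, m, n}.
Read 'a': h→{l}, l→{j, k, m, n}, m→∅, n→∅; now {j, k, l, m, n}.
Read 'b': j→∅, k→∅, l→{l, n}, m→{j, m}, n→∅; union {j, l, m, n}; ε-closure = {j, k, l, m, n}.
Read 'b': j→∅, k→∅, l→{l, n}, m→{j, m}, n→∅; union {j, l, m, n}; ε-closure = {j, k, l, m, n}.
Read 'c': j→{h}, k→{i, n}, l→{l}, m→{h}, n→{h, l}; now {h, i, l, n}.
The final set {h, i, l, n} contains the accepting state l.

Yes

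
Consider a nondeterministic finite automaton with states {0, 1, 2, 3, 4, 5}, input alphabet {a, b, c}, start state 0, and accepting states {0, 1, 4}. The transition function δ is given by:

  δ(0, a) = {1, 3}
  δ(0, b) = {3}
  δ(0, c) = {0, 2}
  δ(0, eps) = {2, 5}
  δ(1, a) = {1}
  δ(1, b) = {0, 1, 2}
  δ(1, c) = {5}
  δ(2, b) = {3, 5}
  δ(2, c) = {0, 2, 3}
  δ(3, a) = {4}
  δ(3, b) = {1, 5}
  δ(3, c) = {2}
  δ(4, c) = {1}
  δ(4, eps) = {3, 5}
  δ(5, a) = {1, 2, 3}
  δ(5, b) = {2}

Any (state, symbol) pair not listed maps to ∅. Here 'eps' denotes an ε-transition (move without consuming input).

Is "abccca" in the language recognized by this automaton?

Yes

Start: ε-closure({0}) = {0, 2, 5}.
Read 'a': {0, 2, 5} → {1, 2, 3}.
Read 'b': {1, 2, 3} → {0, 1, 2, 3, 5}.
Read 'c': {0, 1, 2, 3, 5} → {0, 2, 3, 5}.
Read 'c': {0, 2, 3, 5} → {0, 2, 3, 5}.
Read 'c': {0, 2, 3, 5} → {0, 2, 3, 5}.
Read 'a': {0, 2, 3, 5} → {1, 2, 3, 4, 5}.
The final set {1, 2, 3, 4, 5} contains the accepting states 1, 4.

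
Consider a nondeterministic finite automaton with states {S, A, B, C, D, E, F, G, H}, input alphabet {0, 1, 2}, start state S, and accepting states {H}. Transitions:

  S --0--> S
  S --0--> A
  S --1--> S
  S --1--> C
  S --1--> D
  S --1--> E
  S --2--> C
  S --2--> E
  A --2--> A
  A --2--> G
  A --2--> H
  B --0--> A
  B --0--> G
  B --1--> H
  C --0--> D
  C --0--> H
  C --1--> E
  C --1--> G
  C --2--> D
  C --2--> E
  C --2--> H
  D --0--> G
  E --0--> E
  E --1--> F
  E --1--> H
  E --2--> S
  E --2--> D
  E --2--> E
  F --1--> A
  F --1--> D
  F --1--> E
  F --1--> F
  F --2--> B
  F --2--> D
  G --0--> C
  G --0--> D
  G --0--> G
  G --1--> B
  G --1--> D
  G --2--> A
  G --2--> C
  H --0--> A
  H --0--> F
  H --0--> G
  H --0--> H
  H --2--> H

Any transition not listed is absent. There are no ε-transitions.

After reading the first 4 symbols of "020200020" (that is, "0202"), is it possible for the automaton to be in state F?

Start in {S}.
Read '0': {S} → {S, A}.
Read '2': {S, A} → {A, C, E, G, H}.
Read '0': {A, C, E, G, H} → {A, C, D, E, F, G, H}.
Read '2': {A, C, D, E, F, G, H} → {S, A, B, C, D, E, G, H}.
State F is not in {S, A, B, C, D, E, G, H}.

No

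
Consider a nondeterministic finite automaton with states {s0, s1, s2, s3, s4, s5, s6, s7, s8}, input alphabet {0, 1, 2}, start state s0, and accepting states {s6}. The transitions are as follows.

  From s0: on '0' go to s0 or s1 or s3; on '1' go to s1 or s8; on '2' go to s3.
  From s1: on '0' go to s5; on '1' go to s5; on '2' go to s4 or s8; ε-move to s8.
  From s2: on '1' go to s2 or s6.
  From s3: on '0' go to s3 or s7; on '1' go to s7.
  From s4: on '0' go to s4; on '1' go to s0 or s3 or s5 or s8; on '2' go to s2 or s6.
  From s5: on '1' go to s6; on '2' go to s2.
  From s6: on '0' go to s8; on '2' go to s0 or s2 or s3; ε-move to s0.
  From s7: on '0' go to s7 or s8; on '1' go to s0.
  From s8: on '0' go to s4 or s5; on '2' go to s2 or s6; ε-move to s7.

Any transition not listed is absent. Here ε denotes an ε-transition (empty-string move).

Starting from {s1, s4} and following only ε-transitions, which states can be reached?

{s1, s4, s7, s8}

Begin with {s1, s4}.
ε-move s1 → s8; add s8.
ε-move s8 → s7; add s7.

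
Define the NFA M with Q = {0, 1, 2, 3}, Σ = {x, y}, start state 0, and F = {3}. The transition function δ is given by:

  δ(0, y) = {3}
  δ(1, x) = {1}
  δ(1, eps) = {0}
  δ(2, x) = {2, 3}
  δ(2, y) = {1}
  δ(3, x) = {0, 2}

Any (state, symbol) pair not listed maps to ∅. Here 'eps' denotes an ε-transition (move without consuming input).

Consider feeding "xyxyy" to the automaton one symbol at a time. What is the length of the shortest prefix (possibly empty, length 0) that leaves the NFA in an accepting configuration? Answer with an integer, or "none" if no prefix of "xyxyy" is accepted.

Start in {0}.
Read 'x': 0→∅; now ∅.
The set is empty and remains empty for the remaining 4 symbols.
No reachable set along the way intersects F.

none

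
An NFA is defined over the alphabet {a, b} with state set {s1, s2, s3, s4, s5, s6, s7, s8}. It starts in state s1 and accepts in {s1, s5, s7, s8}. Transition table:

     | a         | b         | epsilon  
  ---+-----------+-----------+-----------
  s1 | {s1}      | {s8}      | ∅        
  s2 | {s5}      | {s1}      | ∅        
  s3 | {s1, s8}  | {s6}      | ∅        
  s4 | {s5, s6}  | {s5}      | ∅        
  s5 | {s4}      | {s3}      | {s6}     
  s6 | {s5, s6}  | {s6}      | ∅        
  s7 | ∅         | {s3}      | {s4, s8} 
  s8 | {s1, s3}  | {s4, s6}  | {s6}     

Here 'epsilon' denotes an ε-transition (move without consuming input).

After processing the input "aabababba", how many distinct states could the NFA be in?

Start in {s1}.
Read 'a': s1→{s1}; now {s1}.
Read 'a': s1→{s1}; now {s1}.
Read 'b': s1→{s8}; union {s8}; ε-closure = {s6, s8}.
Read 'a': s6→{s5, s6}, s8→{s1, s3}; now {s1, s3, s5, s6}.
Read 'b': s1→{s8}, s3→{s6}, s5→{s3}, s6→{s6}; now {s3, s6, s8}.
Read 'a': s3→{s1, s8}, s6→{s5, s6}, s8→{s1, s3}; now {s1, s3, s5, s6, s8}.
Read 'b': s1→{s8}, s3→{s6}, s5→{s3}, s6→{s6}, s8→{s4, s6}; now {s3, s4, s6, s8}.
Read 'b': s3→{s6}, s4→{s5}, s6→{s6}, s8→{s4, s6}; now {s4, s5, s6}.
Read 'a': s4→{s5, s6}, s5→{s4}, s6→{s5, s6}; now {s4, s5, s6}.
That set has 3 states.

3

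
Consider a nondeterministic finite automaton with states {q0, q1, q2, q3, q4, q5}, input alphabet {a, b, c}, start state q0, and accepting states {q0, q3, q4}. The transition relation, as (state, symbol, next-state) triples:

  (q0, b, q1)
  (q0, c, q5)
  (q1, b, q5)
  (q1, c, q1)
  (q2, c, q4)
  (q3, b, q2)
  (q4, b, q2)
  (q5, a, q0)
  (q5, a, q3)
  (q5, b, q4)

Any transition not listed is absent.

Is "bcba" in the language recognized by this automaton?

Yes

Start in {q0}.
Read 'b': {q0} → {q1}.
Read 'c': {q1} → {q1}.
Read 'b': {q1} → {q5}.
Read 'a': {q5} → {q0, q3}.
The final set {q0, q3} contains the accepting states q0, q3.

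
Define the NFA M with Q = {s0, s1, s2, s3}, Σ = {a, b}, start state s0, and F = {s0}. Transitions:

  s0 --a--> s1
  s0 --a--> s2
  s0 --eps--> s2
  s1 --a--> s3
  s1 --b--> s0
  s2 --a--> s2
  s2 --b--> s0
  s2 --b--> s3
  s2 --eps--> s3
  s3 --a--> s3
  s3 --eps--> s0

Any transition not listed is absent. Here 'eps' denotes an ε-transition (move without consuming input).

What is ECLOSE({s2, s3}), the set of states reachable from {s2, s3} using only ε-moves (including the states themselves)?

{s0, s2, s3}

Begin with {s2, s3}.
ε-move s3 → s0; add s0.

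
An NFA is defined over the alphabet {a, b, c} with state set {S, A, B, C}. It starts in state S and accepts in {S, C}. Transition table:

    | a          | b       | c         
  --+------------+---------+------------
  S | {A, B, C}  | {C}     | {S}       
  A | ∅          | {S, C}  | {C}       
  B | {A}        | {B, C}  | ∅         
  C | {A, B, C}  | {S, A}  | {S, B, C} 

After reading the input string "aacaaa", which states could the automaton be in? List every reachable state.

Start in {S}.
Read 'a': {S} → {A, B, C}.
Read 'a': {A, B, C} → {A, B, C}.
Read 'c': {A, B, C} → {S, B, C}.
Read 'a': {S, B, C} → {A, B, C}.
Read 'a': {A, B, C} → {A, B, C}.
Read 'a': {A, B, C} → {A, B, C}.

{A, B, C}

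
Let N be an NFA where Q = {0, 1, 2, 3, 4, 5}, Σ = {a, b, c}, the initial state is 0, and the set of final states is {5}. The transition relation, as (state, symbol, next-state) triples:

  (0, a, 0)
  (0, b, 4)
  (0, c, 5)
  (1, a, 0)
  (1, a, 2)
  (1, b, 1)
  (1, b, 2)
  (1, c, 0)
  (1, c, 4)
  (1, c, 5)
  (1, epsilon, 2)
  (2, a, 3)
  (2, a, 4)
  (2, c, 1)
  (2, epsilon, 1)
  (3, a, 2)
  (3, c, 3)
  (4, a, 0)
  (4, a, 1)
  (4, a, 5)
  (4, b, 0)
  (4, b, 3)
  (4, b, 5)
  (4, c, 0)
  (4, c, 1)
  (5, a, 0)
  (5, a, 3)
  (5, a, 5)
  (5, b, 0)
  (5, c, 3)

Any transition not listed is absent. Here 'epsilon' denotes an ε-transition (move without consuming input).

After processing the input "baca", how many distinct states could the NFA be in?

Start in {0}.
Read 'b': {0} → {4}.
Read 'a': {4} → {0, 1, 2, 5}.
Read 'c': {0, 1, 2, 5} → {0, 1, 2, 3, 4, 5}.
Read 'a': {0, 1, 2, 3, 4, 5} → {0, 1, 2, 3, 4, 5}.
That set has 6 states.

6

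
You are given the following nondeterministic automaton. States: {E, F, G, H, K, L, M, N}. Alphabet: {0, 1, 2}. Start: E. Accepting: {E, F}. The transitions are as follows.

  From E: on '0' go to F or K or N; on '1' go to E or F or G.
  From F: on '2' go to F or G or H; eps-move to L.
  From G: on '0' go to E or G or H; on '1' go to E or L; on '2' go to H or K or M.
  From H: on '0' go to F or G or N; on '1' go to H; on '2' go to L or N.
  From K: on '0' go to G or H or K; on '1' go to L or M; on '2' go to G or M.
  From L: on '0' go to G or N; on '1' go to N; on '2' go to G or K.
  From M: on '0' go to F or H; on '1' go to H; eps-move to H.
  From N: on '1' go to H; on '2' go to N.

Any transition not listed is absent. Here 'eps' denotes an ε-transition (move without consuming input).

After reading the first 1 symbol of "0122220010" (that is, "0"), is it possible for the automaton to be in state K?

Yes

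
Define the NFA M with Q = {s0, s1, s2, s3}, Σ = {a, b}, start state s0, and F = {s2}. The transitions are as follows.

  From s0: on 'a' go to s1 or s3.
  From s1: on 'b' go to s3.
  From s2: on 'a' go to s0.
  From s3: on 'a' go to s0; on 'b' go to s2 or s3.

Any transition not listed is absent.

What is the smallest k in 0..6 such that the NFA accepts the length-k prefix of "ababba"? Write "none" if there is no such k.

2

Start in {s0}.
Read 'a': {s0} → {s1, s3}.
Read 'b': {s1, s3} → {s2, s3}.
None of the earlier sets intersect F, but {s2, s3} does.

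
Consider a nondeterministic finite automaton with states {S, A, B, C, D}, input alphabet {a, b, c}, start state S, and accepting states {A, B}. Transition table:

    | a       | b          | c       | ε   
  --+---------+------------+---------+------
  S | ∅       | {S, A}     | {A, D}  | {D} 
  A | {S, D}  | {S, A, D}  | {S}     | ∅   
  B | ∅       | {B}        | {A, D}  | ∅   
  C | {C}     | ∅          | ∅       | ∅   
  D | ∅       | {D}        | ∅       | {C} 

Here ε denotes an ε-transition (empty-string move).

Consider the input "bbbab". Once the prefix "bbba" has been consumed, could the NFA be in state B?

No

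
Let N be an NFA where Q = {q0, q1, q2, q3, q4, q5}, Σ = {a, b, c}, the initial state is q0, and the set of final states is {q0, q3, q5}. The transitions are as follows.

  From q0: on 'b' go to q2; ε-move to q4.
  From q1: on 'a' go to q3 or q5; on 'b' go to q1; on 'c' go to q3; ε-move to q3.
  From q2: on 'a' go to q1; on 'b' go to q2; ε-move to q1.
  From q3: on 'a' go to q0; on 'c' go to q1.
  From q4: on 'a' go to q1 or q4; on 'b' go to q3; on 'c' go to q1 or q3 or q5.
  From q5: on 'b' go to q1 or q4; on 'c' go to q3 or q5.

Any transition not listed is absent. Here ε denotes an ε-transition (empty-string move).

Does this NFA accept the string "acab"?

Yes

Start: ε-closure({q0}) = {q0, q4}.
Read 'a': {q0, q4} → {q1, q3, q4}.
Read 'c': {q1, q3, q4} → {q1, q3, q5}.
Read 'a': {q1, q3, q5} → {q0, q3, q4, q5}.
Read 'b': {q0, q3, q4, q5} → {q1, q2, q3, q4}.
The final set {q1, q2, q3, q4} contains the accepting state q3.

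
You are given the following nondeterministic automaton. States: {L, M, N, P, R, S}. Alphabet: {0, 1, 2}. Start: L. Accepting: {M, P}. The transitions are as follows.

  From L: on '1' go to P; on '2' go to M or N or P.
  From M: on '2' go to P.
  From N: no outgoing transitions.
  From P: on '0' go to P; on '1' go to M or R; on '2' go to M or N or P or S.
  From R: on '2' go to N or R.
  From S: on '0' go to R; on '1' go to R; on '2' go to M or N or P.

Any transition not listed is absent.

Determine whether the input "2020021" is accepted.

Yes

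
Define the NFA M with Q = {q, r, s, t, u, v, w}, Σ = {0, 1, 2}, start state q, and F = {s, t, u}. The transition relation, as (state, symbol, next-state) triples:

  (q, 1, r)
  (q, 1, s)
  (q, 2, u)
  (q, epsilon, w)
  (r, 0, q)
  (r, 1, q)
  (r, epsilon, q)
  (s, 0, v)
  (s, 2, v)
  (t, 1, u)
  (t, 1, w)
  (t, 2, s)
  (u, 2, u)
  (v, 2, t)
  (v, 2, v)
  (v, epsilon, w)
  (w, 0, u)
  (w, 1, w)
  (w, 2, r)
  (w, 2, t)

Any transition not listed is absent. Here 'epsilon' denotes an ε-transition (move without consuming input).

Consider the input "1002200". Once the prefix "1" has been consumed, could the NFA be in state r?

Start: ε-closure({q}) = {q, w}.
Read '1': q→{r, s}, w→{w}; union {r, s, w}; ε-closure = {q, r, s, w}.
State r is in {q, r, s, w}.

Yes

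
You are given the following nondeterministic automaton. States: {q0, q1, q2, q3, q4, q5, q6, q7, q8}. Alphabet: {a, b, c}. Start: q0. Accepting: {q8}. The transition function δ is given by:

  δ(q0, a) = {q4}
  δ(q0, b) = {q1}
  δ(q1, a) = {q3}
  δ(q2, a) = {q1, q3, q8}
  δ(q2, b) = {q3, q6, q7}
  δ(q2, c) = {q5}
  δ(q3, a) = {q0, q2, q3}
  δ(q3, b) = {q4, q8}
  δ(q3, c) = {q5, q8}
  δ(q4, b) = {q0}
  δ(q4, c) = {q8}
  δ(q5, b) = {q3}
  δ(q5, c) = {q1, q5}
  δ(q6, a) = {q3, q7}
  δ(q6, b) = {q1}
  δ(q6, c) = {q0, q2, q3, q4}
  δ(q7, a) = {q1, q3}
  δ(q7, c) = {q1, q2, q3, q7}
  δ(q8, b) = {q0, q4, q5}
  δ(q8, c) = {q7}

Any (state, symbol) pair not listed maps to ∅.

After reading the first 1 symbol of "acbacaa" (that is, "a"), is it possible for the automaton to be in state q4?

Start in {q0}.
Read 'a': q0→{q4}; now {q4}.
State q4 is in {q4}.

Yes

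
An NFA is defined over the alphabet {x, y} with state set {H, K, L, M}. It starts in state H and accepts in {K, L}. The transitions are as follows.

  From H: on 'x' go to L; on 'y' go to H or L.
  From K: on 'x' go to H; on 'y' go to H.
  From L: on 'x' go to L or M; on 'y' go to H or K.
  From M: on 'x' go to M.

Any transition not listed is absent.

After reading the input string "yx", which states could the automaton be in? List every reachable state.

Start in {H}.
Read 'y': H→{H, L}; now {H, L}.
Read 'x': H→{L}, L→{L, M}; now {L, M}.

{L, M}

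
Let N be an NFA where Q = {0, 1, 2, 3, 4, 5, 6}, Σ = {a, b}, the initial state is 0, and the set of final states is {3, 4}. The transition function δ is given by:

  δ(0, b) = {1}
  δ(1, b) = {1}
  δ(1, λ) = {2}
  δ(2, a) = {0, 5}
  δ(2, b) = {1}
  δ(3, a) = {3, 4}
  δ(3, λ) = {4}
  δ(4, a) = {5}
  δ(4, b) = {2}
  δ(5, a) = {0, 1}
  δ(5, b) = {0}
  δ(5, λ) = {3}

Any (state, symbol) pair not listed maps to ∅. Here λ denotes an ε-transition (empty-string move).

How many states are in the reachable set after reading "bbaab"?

Start in {0}.
Read 'b': 0→{1}; union {1}; ε-closure = {1, 2}.
Read 'b': 1→{1}, 2→{1}; union {1}; ε-closure = {1, 2}.
Read 'a': 1→∅, 2→{0, 5}; union {0, 5}; ε-closure = {0, 3, 4, 5}.
Read 'a': 0→∅, 3→{3, 4}, 4→{5}, 5→{0, 1}; union {0, 1, 3, 4, 5}; ε-closure = {0, 1, 2, 3, 4, 5}.
Read 'b': 0→{1}, 1→{1}, 2→{1}, 3→∅, 4→{2}, 5→{0}; now {0, 1, 2}.
That set has 3 states.

3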